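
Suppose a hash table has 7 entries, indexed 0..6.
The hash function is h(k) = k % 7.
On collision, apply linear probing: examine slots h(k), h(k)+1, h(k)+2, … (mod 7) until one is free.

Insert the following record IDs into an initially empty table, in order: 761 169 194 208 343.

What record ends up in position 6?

194

Insert 761: h=5, slot 5 empty -> index 5.
Insert 169: h=1, slot 1 empty -> index 1.
Insert 194: h=5, slot 5 occupied -> index 6.
Insert 208: h=5, slots 5,6 occupied -> index 0.
Insert 343: h=0, slots 0,1 occupied -> index 2.
Table: [208, 169, 343, —, —, 761, 194]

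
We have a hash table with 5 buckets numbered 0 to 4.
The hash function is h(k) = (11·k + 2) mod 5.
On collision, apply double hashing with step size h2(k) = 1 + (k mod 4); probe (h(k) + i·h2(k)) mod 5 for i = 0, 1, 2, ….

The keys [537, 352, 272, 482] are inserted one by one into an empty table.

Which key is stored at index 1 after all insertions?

537: h=4 => slot 4
352: h=4, h2=1, probe 4,0 => slot 0
272: h=4, h2=1, probe 4,0,1 => slot 1
482: h=4, h2=3, probe 4,2 => slot 2
Table: [352, 272, 482, ∅, 537]

272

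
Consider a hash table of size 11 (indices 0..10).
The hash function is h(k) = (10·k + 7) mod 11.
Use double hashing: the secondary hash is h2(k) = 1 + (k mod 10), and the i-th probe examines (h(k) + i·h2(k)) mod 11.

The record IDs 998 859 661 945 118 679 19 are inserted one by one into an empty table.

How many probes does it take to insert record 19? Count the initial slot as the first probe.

998: h=10 → slot 10
859: h=6 → slot 6
661: h=6, h2=2, probe 6,8 → slot 8
945: h=8, h2=6, probe 8,3 → slot 3
118: h=10, h2=9, probe 10,8,6,4 → slot 4
679: h=10, h2=10, probe 10,9 → slot 9
19: h=10, h2=10, probe 10,9,8,7 → slot 7
Table: [—, —, —, 945, 118, —, 859, 19, 661, 679, 998]

4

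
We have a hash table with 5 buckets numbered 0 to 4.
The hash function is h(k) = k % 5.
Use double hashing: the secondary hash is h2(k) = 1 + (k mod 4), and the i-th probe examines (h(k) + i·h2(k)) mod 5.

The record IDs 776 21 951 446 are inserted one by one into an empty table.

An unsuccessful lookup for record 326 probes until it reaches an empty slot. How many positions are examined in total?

3

Insert 776: h=1, slot 1 empty => index 1.
Insert 21: h=1, h2=2, slot 1 occupied => index 3.
Insert 951: h=1, h2=4, slot 1 occupied => index 0.
Insert 446: h=1, h2=3, slot 1 occupied => index 4.
Table: [951, 776, —, 21, 446]
Lookup 326: h=1, h2=3, probe 1,4,2 → slot 2 empty, not found.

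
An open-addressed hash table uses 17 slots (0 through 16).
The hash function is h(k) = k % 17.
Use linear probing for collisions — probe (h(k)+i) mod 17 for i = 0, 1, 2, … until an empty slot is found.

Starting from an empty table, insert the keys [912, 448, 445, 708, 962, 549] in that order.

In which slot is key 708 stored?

912: h=11 -> slot 11
448: h=6 -> slot 6
445: h=3 -> slot 3
708: h=11, probe 11,12 -> slot 12
962: h=10 -> slot 10
549: h=5 -> slot 5
Table: [∅, ∅, ∅, 445, ∅, 549, 448, ∅, ∅, ∅, 962, 912, 708, ∅, ∅, ∅, ∅]

12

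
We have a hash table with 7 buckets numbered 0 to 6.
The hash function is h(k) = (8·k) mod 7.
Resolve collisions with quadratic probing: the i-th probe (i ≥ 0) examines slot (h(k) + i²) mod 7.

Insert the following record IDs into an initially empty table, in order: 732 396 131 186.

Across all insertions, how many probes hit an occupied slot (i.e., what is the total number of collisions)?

4

732: h=4 => slot 4
396: h=4, probe 4,5 => slot 5
131: h=5, probe 5,6 => slot 6
186: h=4, probe 4,5,1 => slot 1
Table: [., 186, ., ., 732, 396, 131]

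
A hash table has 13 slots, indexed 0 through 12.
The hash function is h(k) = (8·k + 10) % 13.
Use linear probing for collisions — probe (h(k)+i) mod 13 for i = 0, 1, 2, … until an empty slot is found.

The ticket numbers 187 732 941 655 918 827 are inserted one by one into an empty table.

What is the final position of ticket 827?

187: h=11 → slot 11
732: h=3 → slot 3
941: h=11, probe 11,12 → slot 12
655: h=11, probe 11,12,0 → slot 0
918: h=9 → slot 9
827: h=9, probe 9,10 → slot 10
Table: [655, _, _, 732, _, _, _, _, _, 918, 827, 187, 941]

10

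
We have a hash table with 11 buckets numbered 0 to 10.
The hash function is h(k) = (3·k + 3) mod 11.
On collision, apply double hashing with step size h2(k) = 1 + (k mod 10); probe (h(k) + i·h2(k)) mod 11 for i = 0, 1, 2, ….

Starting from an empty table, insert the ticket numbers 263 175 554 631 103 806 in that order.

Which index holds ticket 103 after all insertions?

263: h=0 -> slot 0
175: h=0, h2=6, probe 0,6 -> slot 6
554: h=4 -> slot 4
631: h=4, h2=2, probe 4,6,8 -> slot 8
103: h=4, h2=4, probe 4,8,1 -> slot 1
806: h=1, h2=7, probe 1,8,4,0,7 -> slot 7
Table: [263, 103, —, —, 554, —, 175, 806, 631, —, —]

1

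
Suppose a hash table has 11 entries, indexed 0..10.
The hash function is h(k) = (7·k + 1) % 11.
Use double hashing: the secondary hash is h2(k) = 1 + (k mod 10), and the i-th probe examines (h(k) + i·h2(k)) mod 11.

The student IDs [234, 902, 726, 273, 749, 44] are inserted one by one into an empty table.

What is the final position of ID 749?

7

234: h=0 → slot 0
902: h=1 → slot 1
726: h=1, h2=7, probe 1,8 → slot 8
273: h=9 → slot 9
749: h=8, h2=10, probe 8,7 → slot 7
44: h=1, h2=5, probe 1,6 → slot 6
Table: [234, 902, -, -, -, -, 44, 749, 726, 273, -]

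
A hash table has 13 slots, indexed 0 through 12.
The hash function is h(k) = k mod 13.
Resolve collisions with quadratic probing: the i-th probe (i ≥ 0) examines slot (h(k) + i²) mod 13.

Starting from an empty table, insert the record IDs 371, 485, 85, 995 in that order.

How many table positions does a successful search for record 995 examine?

371: h=7 => slot 7
485: h=4 => slot 4
85: h=7, probe 7,8 => slot 8
995: h=7, probe 7,8,11 => slot 11
Table: [., ., ., ., 485, ., ., 371, 85, ., ., 995, .]
Lookup 995: h=7, probe 7,8,11 → found at 11.

3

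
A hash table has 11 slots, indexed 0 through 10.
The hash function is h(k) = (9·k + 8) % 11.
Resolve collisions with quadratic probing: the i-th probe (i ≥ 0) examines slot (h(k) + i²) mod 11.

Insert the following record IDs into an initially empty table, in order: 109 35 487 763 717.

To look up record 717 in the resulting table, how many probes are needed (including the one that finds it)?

2

109 hashes to 10; slot 10 is free → place at 10.
35 hashes to 4; slot 4 is free → place at 4.
487 hashes to 2; slot 2 is free → place at 2.
763 hashes to 0; slot 0 is free → place at 0.
717 hashes to 4; 4 taken → place at 5.
Table: [763, ∅, 487, ∅, 35, 717, ∅, ∅, ∅, ∅, 109]
Lookup 717: h=4, probe 4,5 → found at 5.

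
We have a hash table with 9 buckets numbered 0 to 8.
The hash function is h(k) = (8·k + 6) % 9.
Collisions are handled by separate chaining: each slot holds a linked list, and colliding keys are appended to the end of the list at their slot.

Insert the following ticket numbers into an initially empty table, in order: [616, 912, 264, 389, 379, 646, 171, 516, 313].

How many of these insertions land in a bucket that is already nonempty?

3

616 -> bucket 2
912 -> bucket 3
264 -> bucket 3 (collision)
389 -> bucket 4
379 -> bucket 5
646 -> bucket 8
171 -> bucket 6
516 -> bucket 3 (collision)
313 -> bucket 8 (collision)
Final buckets:
0: _
1: _
2: 616
3: 912 -> 264 -> 516
4: 389
5: 379
6: 171
7: _
8: 646 -> 313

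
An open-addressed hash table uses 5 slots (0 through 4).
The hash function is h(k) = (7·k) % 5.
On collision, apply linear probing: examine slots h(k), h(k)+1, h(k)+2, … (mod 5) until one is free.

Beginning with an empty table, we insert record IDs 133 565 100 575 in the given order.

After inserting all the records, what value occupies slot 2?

100

Insert 133: h=1, slot 1 empty => index 1.
Insert 565: h=0, slot 0 empty => index 0.
Insert 100: h=0, slots 0,1 occupied => index 2.
Insert 575: h=0, slots 0,1,2 occupied => index 3.
Table: [565, 133, 100, 575, ∅]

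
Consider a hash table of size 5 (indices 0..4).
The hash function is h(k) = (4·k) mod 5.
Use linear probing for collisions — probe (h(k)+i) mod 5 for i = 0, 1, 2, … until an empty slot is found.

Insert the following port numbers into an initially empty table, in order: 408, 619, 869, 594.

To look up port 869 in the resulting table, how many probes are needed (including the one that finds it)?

408: h=2 => slot 2
619: h=1 => slot 1
869: h=1, probe 1,2,3 => slot 3
594: h=1, probe 1,2,3,4 => slot 4
Table: [_, 619, 408, 869, 594]
Lookup 869: h=1, probe 1,2,3 → found at 3.

3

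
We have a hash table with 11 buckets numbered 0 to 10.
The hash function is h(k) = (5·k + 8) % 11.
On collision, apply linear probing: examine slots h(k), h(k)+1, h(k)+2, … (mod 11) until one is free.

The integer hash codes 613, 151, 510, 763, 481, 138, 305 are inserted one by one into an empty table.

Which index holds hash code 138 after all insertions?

613: h=4 => slot 4
151: h=4, probe 4,5 => slot 5
510: h=6 => slot 6
763: h=6, probe 6,7 => slot 7
481: h=4, probe 4,5,6,7,8 => slot 8
138: h=5, probe 5,6,7,8,9 => slot 9
305: h=4, probe 4,5,6,7,8,9,10 => slot 10
Table: [∅, ∅, ∅, ∅, 613, 151, 510, 763, 481, 138, 305]

9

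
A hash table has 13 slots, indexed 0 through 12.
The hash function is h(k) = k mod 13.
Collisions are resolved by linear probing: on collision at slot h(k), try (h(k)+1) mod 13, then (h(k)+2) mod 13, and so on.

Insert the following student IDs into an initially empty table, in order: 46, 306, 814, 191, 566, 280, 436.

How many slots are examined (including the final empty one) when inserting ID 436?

46: h=7 → slot 7
306: h=7, probe 7,8 → slot 8
814: h=8, probe 8,9 → slot 9
191: h=9, probe 9,10 → slot 10
566: h=7, probe 7,8,9,10,11 → slot 11
280: h=7, probe 7,8,9,10,11,12 → slot 12
436: h=7, probe 7,8,9,10,11,12,0 → slot 0
Table: [436, _, _, _, _, _, _, 46, 306, 814, 191, 566, 280]

7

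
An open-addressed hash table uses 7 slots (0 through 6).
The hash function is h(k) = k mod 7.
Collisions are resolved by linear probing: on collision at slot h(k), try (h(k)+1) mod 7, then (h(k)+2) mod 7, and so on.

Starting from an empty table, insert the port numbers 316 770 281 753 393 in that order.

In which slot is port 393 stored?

316 hashes to 1; slot 1 is free -> place at 1.
770 hashes to 0; slot 0 is free -> place at 0.
281 hashes to 1; 1 taken -> place at 2.
753 hashes to 4; slot 4 is free -> place at 4.
393 hashes to 1; 1,2 taken -> place at 3.
Table: [770, 316, 281, 393, 753, _, _]

3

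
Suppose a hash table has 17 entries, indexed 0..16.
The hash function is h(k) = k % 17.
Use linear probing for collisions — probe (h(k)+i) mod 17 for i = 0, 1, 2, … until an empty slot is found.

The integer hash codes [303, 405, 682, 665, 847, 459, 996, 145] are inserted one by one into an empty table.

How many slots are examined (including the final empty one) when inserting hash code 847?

Insert 303: h=14, slot 14 empty → index 14.
Insert 405: h=14, slot 14 occupied → index 15.
Insert 682: h=2, slot 2 empty → index 2.
Insert 665: h=2, slot 2 occupied → index 3.
Insert 847: h=14, slots 14,15 occupied → index 16.
Insert 459: h=0, slot 0 empty → index 0.
Insert 996: h=10, slot 10 empty → index 10.
Insert 145: h=9, slot 9 empty → index 9.
Table: [459, —, 682, 665, —, —, —, —, —, 145, 996, —, —, —, 303, 405, 847]

3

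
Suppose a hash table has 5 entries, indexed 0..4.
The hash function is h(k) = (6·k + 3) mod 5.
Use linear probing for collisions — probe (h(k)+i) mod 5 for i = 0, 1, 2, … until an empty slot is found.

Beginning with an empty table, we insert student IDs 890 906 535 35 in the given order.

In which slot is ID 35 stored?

1

Insert 890: h=3, slot 3 empty → index 3.
Insert 906: h=4, slot 4 empty → index 4.
Insert 535: h=3, slots 3,4 occupied → index 0.
Insert 35: h=3, slots 3,4,0 occupied → index 1.
Table: [535, 35, ., 890, 906]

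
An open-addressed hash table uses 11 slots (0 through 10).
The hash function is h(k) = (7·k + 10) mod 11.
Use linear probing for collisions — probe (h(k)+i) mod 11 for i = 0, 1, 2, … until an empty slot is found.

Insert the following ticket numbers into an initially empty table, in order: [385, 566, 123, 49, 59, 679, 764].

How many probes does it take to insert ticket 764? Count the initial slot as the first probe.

4

385: h=10 -> slot 10
566: h=1 -> slot 1
123: h=2 -> slot 2
49: h=1, probe 1,2,3 -> slot 3
59: h=5 -> slot 5
679: h=0 -> slot 0
764: h=1, probe 1,2,3,4 -> slot 4
Table: [679, 566, 123, 49, 764, 59, ., ., ., ., 385]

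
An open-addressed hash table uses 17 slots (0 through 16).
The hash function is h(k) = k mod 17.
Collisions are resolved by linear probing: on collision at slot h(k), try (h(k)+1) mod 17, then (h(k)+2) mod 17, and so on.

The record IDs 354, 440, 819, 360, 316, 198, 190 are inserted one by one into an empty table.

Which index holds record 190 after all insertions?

Insert 354: h=14, slot 14 empty => index 14.
Insert 440: h=15, slot 15 empty => index 15.
Insert 819: h=3, slot 3 empty => index 3.
Insert 360: h=3, slot 3 occupied => index 4.
Insert 316: h=10, slot 10 empty => index 10.
Insert 198: h=11, slot 11 empty => index 11.
Insert 190: h=3, slots 3,4 occupied => index 5.
Table: [-, -, -, 819, 360, 190, -, -, -, -, 316, 198, -, -, 354, 440, -]

5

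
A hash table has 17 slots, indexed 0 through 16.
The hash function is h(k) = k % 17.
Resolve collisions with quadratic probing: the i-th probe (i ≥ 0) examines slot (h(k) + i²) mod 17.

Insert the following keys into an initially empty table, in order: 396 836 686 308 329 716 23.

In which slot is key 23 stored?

396 hashes to 5; slot 5 is free → place at 5.
836 hashes to 3; slot 3 is free → place at 3.
686 hashes to 6; slot 6 is free → place at 6.
308 hashes to 2; slot 2 is free → place at 2.
329 hashes to 6; 6 taken → place at 7.
716 hashes to 2; 2,3,6 taken → place at 11.
23 hashes to 6; 6,7 taken → place at 10.
Table: [_, _, 308, 836, _, 396, 686, 329, _, _, 23, 716, _, _, _, _, _]

10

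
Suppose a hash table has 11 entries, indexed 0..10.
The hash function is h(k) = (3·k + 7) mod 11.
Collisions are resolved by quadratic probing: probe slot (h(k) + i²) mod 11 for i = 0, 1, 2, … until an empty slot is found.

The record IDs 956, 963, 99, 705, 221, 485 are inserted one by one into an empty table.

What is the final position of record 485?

8

956 hashes to 4; slot 4 is free => place at 4.
963 hashes to 3; slot 3 is free => place at 3.
99 hashes to 7; slot 7 is free => place at 7.
705 hashes to 10; slot 10 is free => place at 10.
221 hashes to 10; 10 taken => place at 0.
485 hashes to 10; 10,0,3 taken => place at 8.
Table: [221, ∅, ∅, 963, 956, ∅, ∅, 99, 485, ∅, 705]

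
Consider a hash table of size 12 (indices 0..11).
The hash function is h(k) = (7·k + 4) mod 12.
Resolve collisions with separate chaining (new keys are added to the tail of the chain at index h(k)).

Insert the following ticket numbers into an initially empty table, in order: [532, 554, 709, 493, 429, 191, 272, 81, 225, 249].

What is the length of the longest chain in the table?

532 → bucket 8
554 → bucket 6
709 → bucket 11
493 → bucket 11 (collision)
429 → bucket 7
191 → bucket 9
272 → bucket 0
81 → bucket 7 (collision)
225 → bucket 7 (collision)
249 → bucket 7 (collision)
Final buckets:
0: 272
1: —
2: —
3: —
4: —
5: —
6: 554
7: 429 -> 81 -> 225 -> 249
8: 532
9: 191
10: —
11: 709 -> 493

4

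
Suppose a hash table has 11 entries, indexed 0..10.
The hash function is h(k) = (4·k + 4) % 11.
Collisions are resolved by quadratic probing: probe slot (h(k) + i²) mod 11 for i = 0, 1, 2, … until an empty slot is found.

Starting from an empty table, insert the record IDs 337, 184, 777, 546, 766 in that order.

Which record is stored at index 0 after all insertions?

337 hashes to 10; slot 10 is free → place at 10.
184 hashes to 3; slot 3 is free → place at 3.
777 hashes to 10; 10 taken → place at 0.
546 hashes to 10; 10,0,3 taken → place at 8.
766 hashes to 10; 10,0,3,8 taken → place at 4.
Table: [777, —, —, 184, 766, —, —, —, 546, —, 337]

777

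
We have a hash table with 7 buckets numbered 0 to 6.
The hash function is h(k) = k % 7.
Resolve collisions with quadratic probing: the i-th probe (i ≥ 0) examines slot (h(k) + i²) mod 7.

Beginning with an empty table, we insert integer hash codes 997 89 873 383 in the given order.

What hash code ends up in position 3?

997

Insert 997: h=3, slot 3 empty => index 3.
Insert 89: h=5, slot 5 empty => index 5.
Insert 873: h=5, slot 5 occupied => index 6.
Insert 383: h=5, slots 5,6 occupied => index 2.
Table: [-, -, 383, 997, -, 89, 873]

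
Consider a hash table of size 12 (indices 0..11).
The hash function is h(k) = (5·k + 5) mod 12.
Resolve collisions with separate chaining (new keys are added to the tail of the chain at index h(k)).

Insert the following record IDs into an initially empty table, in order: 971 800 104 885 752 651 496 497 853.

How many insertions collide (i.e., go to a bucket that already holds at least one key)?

Insert 971: h=0, bucket 0 empty → new chain.
Insert 800: h=9, bucket 9 empty → new chain.
Insert 104: h=9, bucket 9 nonempty → append to chain.
Insert 885: h=2, bucket 2 empty → new chain.
Insert 752: h=9, bucket 9 nonempty → append to chain.
Insert 651: h=8, bucket 8 empty → new chain.
Insert 496: h=1, bucket 1 empty → new chain.
Insert 497: h=6, bucket 6 empty → new chain.
Insert 853: h=10, bucket 10 empty → new chain.
Final buckets:
0: 971
1: 496
2: 885
3: _
4: _
5: _
6: 497
7: _
8: 651
9: 800 -> 104 -> 752
10: 853
11: _

2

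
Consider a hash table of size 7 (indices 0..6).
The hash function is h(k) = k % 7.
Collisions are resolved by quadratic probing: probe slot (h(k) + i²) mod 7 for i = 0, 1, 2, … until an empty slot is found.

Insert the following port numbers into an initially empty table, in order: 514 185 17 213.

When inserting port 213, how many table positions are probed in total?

4

514 hashes to 3; slot 3 is free -> place at 3.
185 hashes to 3; 3 taken -> place at 4.
17 hashes to 3; 3,4 taken -> place at 0.
213 hashes to 3; 3,4,0 taken -> place at 5.
Table: [17, ., ., 514, 185, 213, .]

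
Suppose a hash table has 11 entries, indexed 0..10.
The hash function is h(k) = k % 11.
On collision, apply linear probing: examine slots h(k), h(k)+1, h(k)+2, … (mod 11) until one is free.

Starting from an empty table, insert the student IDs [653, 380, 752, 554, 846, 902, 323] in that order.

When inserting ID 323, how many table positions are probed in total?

5

653 hashes to 4; slot 4 is free -> place at 4.
380 hashes to 6; slot 6 is free -> place at 6.
752 hashes to 4; 4 taken -> place at 5.
554 hashes to 4; 4,5,6 taken -> place at 7.
846 hashes to 10; slot 10 is free -> place at 10.
902 hashes to 0; slot 0 is free -> place at 0.
323 hashes to 4; 4,5,6,7 taken -> place at 8.
Table: [902, -, -, -, 653, 752, 380, 554, 323, -, 846]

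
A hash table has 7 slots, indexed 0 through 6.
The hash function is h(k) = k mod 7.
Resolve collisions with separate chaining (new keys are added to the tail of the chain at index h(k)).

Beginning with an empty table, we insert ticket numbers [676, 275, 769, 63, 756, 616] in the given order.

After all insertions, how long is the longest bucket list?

Insert 676: h=4, bucket 4 empty → new chain.
Insert 275: h=2, bucket 2 empty → new chain.
Insert 769: h=6, bucket 6 empty → new chain.
Insert 63: h=0, bucket 0 empty → new chain.
Insert 756: h=0, bucket 0 nonempty → append to chain.
Insert 616: h=0, bucket 0 nonempty → append to chain.
Final buckets:
0: 63 -> 756 -> 616
1: —
2: 275
3: —
4: 676
5: —
6: 769

3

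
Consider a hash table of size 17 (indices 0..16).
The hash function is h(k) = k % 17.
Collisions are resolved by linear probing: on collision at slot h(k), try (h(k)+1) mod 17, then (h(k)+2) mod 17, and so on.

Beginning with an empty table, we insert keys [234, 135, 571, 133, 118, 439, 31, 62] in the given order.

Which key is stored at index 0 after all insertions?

234 hashes to 13; slot 13 is free → place at 13.
135 hashes to 16; slot 16 is free → place at 16.
571 hashes to 10; slot 10 is free → place at 10.
133 hashes to 14; slot 14 is free → place at 14.
118 hashes to 16; 16 taken → place at 0.
439 hashes to 14; 14 taken → place at 15.
31 hashes to 14; 14,15,16,0 taken → place at 1.
62 hashes to 11; slot 11 is free → place at 11.
Table: [118, 31, ∅, ∅, ∅, ∅, ∅, ∅, ∅, ∅, 571, 62, ∅, 234, 133, 439, 135]

118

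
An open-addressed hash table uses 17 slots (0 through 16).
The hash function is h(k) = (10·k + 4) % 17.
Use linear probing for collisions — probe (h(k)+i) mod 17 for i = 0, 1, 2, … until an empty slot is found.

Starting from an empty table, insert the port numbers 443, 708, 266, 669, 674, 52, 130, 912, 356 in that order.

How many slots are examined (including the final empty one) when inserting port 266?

Insert 443: h=14, slot 14 empty → index 14.
Insert 708: h=12, slot 12 empty → index 12.
Insert 266: h=12, slot 12 occupied → index 13.
Insert 669: h=13, slots 13,14 occupied → index 15.
Insert 674: h=12, slots 12,13,14,15 occupied → index 16.
Insert 52: h=14, slots 14,15,16 occupied → index 0.
Insert 130: h=12, slots 12,13,14,15,16,0 occupied → index 1.
Insert 912: h=12, slots 12,13,14,15,16,0,1 occupied → index 2.
Insert 356: h=11, slot 11 empty → index 11.
Table: [52, 130, 912, —, —, —, —, —, —, —, —, 356, 708, 266, 443, 669, 674]

2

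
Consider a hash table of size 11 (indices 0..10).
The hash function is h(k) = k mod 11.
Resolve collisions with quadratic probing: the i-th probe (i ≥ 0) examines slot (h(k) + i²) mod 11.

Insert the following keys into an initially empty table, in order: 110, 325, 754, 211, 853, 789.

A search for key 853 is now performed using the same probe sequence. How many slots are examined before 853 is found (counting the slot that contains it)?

3

110 hashes to 0; slot 0 is free => place at 0.
325 hashes to 6; slot 6 is free => place at 6.
754 hashes to 6; 6 taken => place at 7.
211 hashes to 2; slot 2 is free => place at 2.
853 hashes to 6; 6,7 taken => place at 10.
789 hashes to 8; slot 8 is free => place at 8.
Table: [110, _, 211, _, _, _, 325, 754, 789, _, 853]
Lookup 853: h=6, probe 6,7,10 → found at 10.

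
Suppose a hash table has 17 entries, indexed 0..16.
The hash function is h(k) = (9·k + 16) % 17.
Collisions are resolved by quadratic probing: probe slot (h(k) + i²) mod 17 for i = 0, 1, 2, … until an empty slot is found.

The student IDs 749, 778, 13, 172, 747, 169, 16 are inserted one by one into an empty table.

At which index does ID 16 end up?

16

749: h=8 -> slot 8
778: h=14 -> slot 14
13: h=14, probe 14,15 -> slot 15
172: h=0 -> slot 0
747: h=7 -> slot 7
169: h=7, probe 7,8,11 -> slot 11
16: h=7, probe 7,8,11,16 -> slot 16
Table: [172, ., ., ., ., ., ., 747, 749, ., ., 169, ., ., 778, 13, 16]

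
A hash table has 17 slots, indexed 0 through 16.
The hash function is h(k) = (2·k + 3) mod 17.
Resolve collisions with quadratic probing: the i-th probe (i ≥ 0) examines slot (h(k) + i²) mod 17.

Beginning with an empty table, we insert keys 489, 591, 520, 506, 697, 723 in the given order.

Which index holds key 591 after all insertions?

13

Insert 489: h=12, slot 12 empty => index 12.
Insert 591: h=12, slot 12 occupied => index 13.
Insert 520: h=6, slot 6 empty => index 6.
Insert 506: h=12, slots 12,13 occupied => index 16.
Insert 697: h=3, slot 3 empty => index 3.
Insert 723: h=4, slot 4 empty => index 4.
Table: [—, —, —, 697, 723, —, 520, —, —, —, —, —, 489, 591, —, —, 506]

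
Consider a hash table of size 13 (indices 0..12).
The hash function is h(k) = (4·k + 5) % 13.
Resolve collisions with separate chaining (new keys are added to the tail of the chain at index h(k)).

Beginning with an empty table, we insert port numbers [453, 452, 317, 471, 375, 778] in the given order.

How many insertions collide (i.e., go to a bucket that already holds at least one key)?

453 → bucket 10
452 → bucket 6
317 → bucket 12
471 → bucket 4
375 → bucket 10 (collision)
778 → bucket 10 (collision)
Final buckets:
0: _
1: _
2: _
3: _
4: 471
5: _
6: 452
7: _
8: _
9: _
10: 453 -> 375 -> 778
11: _
12: 317

2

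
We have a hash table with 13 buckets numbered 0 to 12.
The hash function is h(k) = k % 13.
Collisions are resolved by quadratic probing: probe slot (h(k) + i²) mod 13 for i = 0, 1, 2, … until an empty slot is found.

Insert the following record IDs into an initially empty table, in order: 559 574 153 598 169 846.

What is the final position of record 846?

5

559: h=0 → slot 0
574: h=2 → slot 2
153: h=10 → slot 10
598: h=0, probe 0,1 → slot 1
169: h=0, probe 0,1,4 → slot 4
846: h=1, probe 1,2,5 → slot 5
Table: [559, 598, 574, ∅, 169, 846, ∅, ∅, ∅, ∅, 153, ∅, ∅]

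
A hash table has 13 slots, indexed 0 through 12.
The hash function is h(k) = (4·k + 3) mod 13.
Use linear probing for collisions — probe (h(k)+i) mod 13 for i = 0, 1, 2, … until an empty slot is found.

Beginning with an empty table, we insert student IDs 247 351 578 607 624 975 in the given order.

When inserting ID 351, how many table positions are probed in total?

247: h=3 -> slot 3
351: h=3, probe 3,4 -> slot 4
578: h=1 -> slot 1
607: h=0 -> slot 0
624: h=3, probe 3,4,5 -> slot 5
975: h=3, probe 3,4,5,6 -> slot 6
Table: [607, 578, —, 247, 351, 624, 975, —, —, —, —, —, —]

2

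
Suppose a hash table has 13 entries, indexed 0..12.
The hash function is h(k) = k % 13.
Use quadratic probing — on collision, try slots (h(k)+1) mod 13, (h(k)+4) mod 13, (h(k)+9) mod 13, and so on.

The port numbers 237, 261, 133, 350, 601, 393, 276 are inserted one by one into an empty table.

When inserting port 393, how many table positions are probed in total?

5

237 hashes to 3; slot 3 is free => place at 3.
261 hashes to 1; slot 1 is free => place at 1.
133 hashes to 3; 3 taken => place at 4.
350 hashes to 12; slot 12 is free => place at 12.
601 hashes to 3; 3,4 taken => place at 7.
393 hashes to 3; 3,4,7,12 taken => place at 6.
276 hashes to 3; 3,4,7,12,6 taken => place at 2.
Table: [-, 261, 276, 237, 133, -, 393, 601, -, -, -, -, 350]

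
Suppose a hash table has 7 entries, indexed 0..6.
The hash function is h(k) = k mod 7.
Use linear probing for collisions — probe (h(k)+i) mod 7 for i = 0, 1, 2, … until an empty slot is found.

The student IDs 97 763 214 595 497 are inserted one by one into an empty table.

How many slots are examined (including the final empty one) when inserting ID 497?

3

97: h=6 => slot 6
763: h=0 => slot 0
214: h=4 => slot 4
595: h=0, probe 0,1 => slot 1
497: h=0, probe 0,1,2 => slot 2
Table: [763, 595, 497, _, 214, _, 97]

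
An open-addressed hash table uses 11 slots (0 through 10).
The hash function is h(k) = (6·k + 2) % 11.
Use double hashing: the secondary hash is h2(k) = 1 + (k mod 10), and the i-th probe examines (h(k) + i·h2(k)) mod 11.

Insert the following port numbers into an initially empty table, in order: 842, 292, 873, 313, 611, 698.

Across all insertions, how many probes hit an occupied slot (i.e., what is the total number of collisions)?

4

842: h=5 → slot 5
292: h=5, h2=3, probe 5,8 → slot 8
873: h=4 → slot 4
313: h=10 → slot 10
611: h=5, h2=2, probe 5,7 → slot 7
698: h=10, h2=9, probe 10,8,6 → slot 6
Table: [—, —, —, —, 873, 842, 698, 611, 292, —, 313]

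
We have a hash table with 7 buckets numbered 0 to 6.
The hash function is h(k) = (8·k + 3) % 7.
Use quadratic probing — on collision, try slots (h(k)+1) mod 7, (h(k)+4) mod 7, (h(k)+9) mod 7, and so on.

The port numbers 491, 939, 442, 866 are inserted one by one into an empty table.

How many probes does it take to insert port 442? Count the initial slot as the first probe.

3

491: h=4 -> slot 4
939: h=4, probe 4,5 -> slot 5
442: h=4, probe 4,5,1 -> slot 1
866: h=1, probe 1,2 -> slot 2
Table: [∅, 442, 866, ∅, 491, 939, ∅]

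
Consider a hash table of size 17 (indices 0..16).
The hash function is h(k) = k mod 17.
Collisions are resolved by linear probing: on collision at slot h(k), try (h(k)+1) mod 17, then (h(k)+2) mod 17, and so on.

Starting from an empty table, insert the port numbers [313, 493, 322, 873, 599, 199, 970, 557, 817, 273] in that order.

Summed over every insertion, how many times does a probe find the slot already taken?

313 hashes to 7; slot 7 is free → place at 7.
493 hashes to 0; slot 0 is free → place at 0.
322 hashes to 16; slot 16 is free → place at 16.
873 hashes to 6; slot 6 is free → place at 6.
599 hashes to 4; slot 4 is free → place at 4.
199 hashes to 12; slot 12 is free → place at 12.
970 hashes to 1; slot 1 is free → place at 1.
557 hashes to 13; slot 13 is free → place at 13.
817 hashes to 1; 1 taken → place at 2.
273 hashes to 1; 1,2 taken → place at 3.
Table: [493, 970, 817, 273, 599, _, 873, 313, _, _, _, _, 199, 557, _, _, 322]

3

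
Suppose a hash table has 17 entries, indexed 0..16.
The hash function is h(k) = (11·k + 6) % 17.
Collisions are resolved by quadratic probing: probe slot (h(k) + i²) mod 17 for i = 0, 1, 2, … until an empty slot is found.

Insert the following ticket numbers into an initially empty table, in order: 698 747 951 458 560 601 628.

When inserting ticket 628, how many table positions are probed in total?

698: h=0 → slot 0
747: h=12 → slot 12
951: h=12, probe 12,13 → slot 13
458: h=12, probe 12,13,16 → slot 16
560: h=12, probe 12,13,16,4 → slot 4
601: h=4, probe 4,5 → slot 5
628: h=12, probe 12,13,16,4,11 → slot 11
Table: [698, ., ., ., 560, 601, ., ., ., ., ., 628, 747, 951, ., ., 458]

5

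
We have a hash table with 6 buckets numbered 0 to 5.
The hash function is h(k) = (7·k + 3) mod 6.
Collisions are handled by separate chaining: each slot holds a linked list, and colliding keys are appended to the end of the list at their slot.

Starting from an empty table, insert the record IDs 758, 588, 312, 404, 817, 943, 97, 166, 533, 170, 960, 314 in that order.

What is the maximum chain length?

4

Insert 758: h=5, bucket 5 empty → new chain.
Insert 588: h=3, bucket 3 empty → new chain.
Insert 312: h=3, bucket 3 nonempty → append to chain.
Insert 404: h=5, bucket 5 nonempty → append to chain.
Insert 817: h=4, bucket 4 empty → new chain.
Insert 943: h=4, bucket 4 nonempty → append to chain.
Insert 97: h=4, bucket 4 nonempty → append to chain.
Insert 166: h=1, bucket 1 empty → new chain.
Insert 533: h=2, bucket 2 empty → new chain.
Insert 170: h=5, bucket 5 nonempty → append to chain.
Insert 960: h=3, bucket 3 nonempty → append to chain.
Insert 314: h=5, bucket 5 nonempty → append to chain.
Final buckets:
0: .
1: 166
2: 533
3: 588 -> 312 -> 960
4: 817 -> 943 -> 97
5: 758 -> 404 -> 170 -> 314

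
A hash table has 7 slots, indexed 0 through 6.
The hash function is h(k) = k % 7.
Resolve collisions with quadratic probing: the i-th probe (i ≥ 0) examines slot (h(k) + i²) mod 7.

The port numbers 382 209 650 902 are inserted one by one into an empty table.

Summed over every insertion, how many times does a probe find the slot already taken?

382: h=4 -> slot 4
209: h=6 -> slot 6
650: h=6, probe 6,0 -> slot 0
902: h=6, probe 6,0,3 -> slot 3
Table: [650, ∅, ∅, 902, 382, ∅, 209]

3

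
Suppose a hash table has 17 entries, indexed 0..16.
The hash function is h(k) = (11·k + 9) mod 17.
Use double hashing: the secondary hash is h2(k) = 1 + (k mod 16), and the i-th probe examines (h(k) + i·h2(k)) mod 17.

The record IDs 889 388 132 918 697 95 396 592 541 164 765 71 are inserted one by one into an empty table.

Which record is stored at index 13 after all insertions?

889

889 hashes to 13; slot 13 is free => place at 13.
388 hashes to 10; slot 10 is free => place at 10.
132 hashes to 16; slot 16 is free => place at 16.
918 hashes to 9; slot 9 is free => place at 9.
697 hashes to 9, h2=10; 9 taken => place at 2.
95 hashes to 0; slot 0 is free => place at 0.
396 hashes to 13, h2=13; 13,9 taken => place at 5.
592 hashes to 10, h2=1; 10 taken => place at 11.
541 hashes to 10, h2=14; 10 taken => place at 7.
164 hashes to 11, h2=5; 11,16 taken => place at 4.
765 hashes to 9, h2=14; 9 taken => place at 6.
71 hashes to 8; slot 8 is free => place at 8.
Table: [95, -, 697, -, 164, 396, 765, 541, 71, 918, 388, 592, -, 889, -, -, 132]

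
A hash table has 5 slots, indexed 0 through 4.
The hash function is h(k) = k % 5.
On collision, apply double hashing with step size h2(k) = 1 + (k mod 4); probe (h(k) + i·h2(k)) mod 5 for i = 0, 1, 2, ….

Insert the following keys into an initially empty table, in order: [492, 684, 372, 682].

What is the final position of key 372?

3

492 hashes to 2; slot 2 is free → place at 2.
684 hashes to 4; slot 4 is free → place at 4.
372 hashes to 2, h2=1; 2 taken → place at 3.
682 hashes to 2, h2=3; 2 taken → place at 0.
Table: [682, _, 492, 372, 684]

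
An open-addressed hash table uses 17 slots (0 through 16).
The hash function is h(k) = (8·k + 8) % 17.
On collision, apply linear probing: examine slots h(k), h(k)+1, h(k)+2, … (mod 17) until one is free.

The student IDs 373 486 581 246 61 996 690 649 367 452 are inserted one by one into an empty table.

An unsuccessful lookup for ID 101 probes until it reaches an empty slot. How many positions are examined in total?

Insert 373: h=0, slot 0 empty -> index 0.
Insert 486: h=3, slot 3 empty -> index 3.
Insert 581: h=15, slot 15 empty -> index 15.
Insert 246: h=4, slot 4 empty -> index 4.
Insert 61: h=3, slots 3,4 occupied -> index 5.
Insert 996: h=3, slots 3,4,5 occupied -> index 6.
Insert 690: h=3, slots 3,4,5,6 occupied -> index 7.
Insert 649: h=15, slot 15 occupied -> index 16.
Insert 367: h=3, slots 3,4,5,6,7 occupied -> index 8.
Insert 452: h=3, slots 3,4,5,6,7,8 occupied -> index 9.
Table: [373, ∅, ∅, 486, 246, 61, 996, 690, 367, 452, ∅, ∅, ∅, ∅, ∅, 581, 649]
Lookup 101: h=0, probe 0,1 → slot 1 empty, not found.

2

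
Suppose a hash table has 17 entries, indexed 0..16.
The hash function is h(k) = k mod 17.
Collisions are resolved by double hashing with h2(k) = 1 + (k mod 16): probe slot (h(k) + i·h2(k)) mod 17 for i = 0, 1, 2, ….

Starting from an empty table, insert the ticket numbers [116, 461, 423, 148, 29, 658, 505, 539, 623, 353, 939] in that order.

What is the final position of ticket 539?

116: h=14 => slot 14
461: h=2 => slot 2
423: h=15 => slot 15
148: h=12 => slot 12
29: h=12, h2=14, probe 12,9 => slot 9
658: h=12, h2=3, probe 12,15,1 => slot 1
505: h=12, h2=10, probe 12,5 => slot 5
539: h=12, h2=12, probe 12,7 => slot 7
623: h=11 => slot 11
353: h=13 => slot 13
939: h=4 => slot 4
Table: [-, 658, 461, -, 939, 505, -, 539, -, 29, -, 623, 148, 353, 116, 423, -]

7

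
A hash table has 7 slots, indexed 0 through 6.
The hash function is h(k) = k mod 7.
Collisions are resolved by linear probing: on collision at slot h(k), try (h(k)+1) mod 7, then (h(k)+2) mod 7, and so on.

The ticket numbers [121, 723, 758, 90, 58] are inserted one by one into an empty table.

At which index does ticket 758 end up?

121: h=2 → slot 2
723: h=2, probe 2,3 → slot 3
758: h=2, probe 2,3,4 → slot 4
90: h=6 → slot 6
58: h=2, probe 2,3,4,5 → slot 5
Table: [∅, ∅, 121, 723, 758, 58, 90]

4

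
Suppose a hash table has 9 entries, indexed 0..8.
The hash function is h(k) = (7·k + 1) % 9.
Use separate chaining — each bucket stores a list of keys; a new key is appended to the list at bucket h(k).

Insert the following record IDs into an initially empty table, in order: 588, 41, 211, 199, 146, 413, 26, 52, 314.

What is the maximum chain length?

3

588 → bucket 4
41 → bucket 0
211 → bucket 2
199 → bucket 8
146 → bucket 6
413 → bucket 3
26 → bucket 3 (collision)
52 → bucket 5
314 → bucket 3 (collision)
Final buckets:
0: 41
1: _
2: 211
3: 413 -> 26 -> 314
4: 588
5: 52
6: 146
7: _
8: 199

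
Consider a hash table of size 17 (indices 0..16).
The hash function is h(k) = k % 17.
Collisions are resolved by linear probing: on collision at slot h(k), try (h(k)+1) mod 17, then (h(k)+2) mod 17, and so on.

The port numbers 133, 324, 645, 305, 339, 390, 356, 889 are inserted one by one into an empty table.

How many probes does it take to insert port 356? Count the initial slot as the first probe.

133: h=14 -> slot 14
324: h=1 -> slot 1
645: h=16 -> slot 16
305: h=16, probe 16,0 -> slot 0
339: h=16, probe 16,0,1,2 -> slot 2
390: h=16, probe 16,0,1,2,3 -> slot 3
356: h=16, probe 16,0,1,2,3,4 -> slot 4
889: h=5 -> slot 5
Table: [305, 324, 339, 390, 356, 889, _, _, _, _, _, _, _, _, 133, _, 645]

6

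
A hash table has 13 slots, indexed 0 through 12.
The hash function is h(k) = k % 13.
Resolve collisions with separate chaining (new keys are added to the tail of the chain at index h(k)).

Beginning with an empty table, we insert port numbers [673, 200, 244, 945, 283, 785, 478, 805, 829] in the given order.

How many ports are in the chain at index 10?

5

Insert 673: h=10, bucket 10 empty -> new chain.
Insert 200: h=5, bucket 5 empty -> new chain.
Insert 244: h=10, bucket 10 nonempty -> append to chain.
Insert 945: h=9, bucket 9 empty -> new chain.
Insert 283: h=10, bucket 10 nonempty -> append to chain.
Insert 785: h=5, bucket 5 nonempty -> append to chain.
Insert 478: h=10, bucket 10 nonempty -> append to chain.
Insert 805: h=12, bucket 12 empty -> new chain.
Insert 829: h=10, bucket 10 nonempty -> append to chain.
Final buckets:
0: .
1: .
2: .
3: .
4: .
5: 200 -> 785
6: .
7: .
8: .
9: 945
10: 673 -> 244 -> 283 -> 478 -> 829
11: .
12: 805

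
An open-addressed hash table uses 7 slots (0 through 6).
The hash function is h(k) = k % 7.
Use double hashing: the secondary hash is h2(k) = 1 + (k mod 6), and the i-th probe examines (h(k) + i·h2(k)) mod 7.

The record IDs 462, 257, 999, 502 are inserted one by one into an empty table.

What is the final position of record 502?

3

Insert 462: h=0, slot 0 empty → index 0.
Insert 257: h=5, slot 5 empty → index 5.
Insert 999: h=5, h2=4, slot 5 occupied → index 2.
Insert 502: h=5, h2=5, slot 5 occupied → index 3.
Table: [462, -, 999, 502, -, 257, -]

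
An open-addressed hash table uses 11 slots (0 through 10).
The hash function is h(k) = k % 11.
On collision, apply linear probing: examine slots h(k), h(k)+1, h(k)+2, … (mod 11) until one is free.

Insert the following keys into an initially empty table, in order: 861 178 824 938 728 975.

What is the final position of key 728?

5

Insert 861: h=3, slot 3 empty => index 3.
Insert 178: h=2, slot 2 empty => index 2.
Insert 824: h=10, slot 10 empty => index 10.
Insert 938: h=3, slot 3 occupied => index 4.
Insert 728: h=2, slots 2,3,4 occupied => index 5.
Insert 975: h=7, slot 7 empty => index 7.
Table: [-, -, 178, 861, 938, 728, -, 975, -, -, 824]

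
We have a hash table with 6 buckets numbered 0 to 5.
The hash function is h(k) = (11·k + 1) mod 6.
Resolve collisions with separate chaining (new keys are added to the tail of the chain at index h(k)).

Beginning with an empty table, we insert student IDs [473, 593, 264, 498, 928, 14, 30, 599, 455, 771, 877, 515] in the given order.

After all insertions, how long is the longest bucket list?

473 → bucket 2
593 → bucket 2 (collision)
264 → bucket 1
498 → bucket 1 (collision)
928 → bucket 3
14 → bucket 5
30 → bucket 1 (collision)
599 → bucket 2 (collision)
455 → bucket 2 (collision)
771 → bucket 4
877 → bucket 0
515 → bucket 2 (collision)
Final buckets:
0: 877
1: 264 -> 498 -> 30
2: 473 -> 593 -> 599 -> 455 -> 515
3: 928
4: 771
5: 14

5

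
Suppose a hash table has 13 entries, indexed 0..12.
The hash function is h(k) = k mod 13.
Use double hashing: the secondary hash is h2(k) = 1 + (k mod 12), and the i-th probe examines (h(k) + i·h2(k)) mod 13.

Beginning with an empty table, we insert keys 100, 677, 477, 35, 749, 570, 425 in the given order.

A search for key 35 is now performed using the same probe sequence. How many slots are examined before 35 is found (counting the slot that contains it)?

2

Insert 100: h=9, slot 9 empty -> index 9.
Insert 677: h=1, slot 1 empty -> index 1.
Insert 477: h=9, h2=10, slot 9 occupied -> index 6.
Insert 35: h=9, h2=12, slot 9 occupied -> index 8.
Insert 749: h=8, h2=6, slots 8,1 occupied -> index 7.
Insert 570: h=11, slot 11 empty -> index 11.
Insert 425: h=9, h2=6, slot 9 occupied -> index 2.
Table: [_, 677, 425, _, _, _, 477, 749, 35, 100, _, 570, _]
Lookup 35: h=9, h2=12, probe 9,8 → found at 8.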